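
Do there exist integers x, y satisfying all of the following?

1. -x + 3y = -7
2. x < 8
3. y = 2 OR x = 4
Yes

Take x = 4, y = -1. Substituting into each constraint:
  (1) (-4) + 3(-1) = -7 ✓
  (2) 4 < 8 ✓
  (3) x = 4, target 4 ✓ (second branch holds)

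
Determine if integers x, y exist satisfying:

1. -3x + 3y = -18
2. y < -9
Yes

Take x = -4, y = -10. Substituting into each constraint:
  (1) -3(-4) + 3(-10) = -18 ✓
  (2) -10 < -9 ✓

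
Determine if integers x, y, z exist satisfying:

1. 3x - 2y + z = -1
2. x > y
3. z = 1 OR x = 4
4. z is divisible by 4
No

A contradictory subset is {3x - 2y + z = -1, z = 1 OR x = 4, z is divisible by 4}. No integer assignment can satisfy these jointly:

  - 3x - 2y + z = -1: is a linear equation tying the variables together
  - z = 1 OR x = 4: forces a choice: either z = 1 or x = 4
  - z is divisible by 4: restricts z to multiples of 4

Split on the disjunction (z = 1 OR x = 4):
  • If z = 1: this contradicts the divisibility constraint — 1 is not a multiple of 4.
  • If x = 4: with x = 4, writing z = 4z', every remaining term of the linear equation is divisible by 2, so the left side is ≡ 0 (mod 2); but the right side -13 ≡ 1 (mod 2). No integers can satisfy it.
Both branches are infeasible, so the system has no integer solution.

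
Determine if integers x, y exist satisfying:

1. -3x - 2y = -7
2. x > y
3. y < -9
Yes

Take x = 9, y = -10. Substituting into each constraint:
  (1) -3(9) - 2(-10) = -7 ✓
  (2) 9 > -10 ✓
  (3) -10 < -9 ✓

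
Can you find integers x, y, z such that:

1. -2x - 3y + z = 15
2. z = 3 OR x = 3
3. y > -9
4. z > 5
Yes

Take x = 3, y = -5, z = 6. Substituting into each constraint:
  (1) -2(3) - 3(-5) + 6 = 15 ✓
  (2) x = 3, target 3 ✓ (second branch holds)
  (3) -5 > -9 ✓
  (4) 6 > 5 ✓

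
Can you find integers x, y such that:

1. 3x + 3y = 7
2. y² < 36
No

Even the single constraint (3x + 3y = 7) is infeasible over the integers.

  - 3x + 3y = 7: every term on the left is divisible by 3, so the LHS ≡ 0 (mod 3), but the RHS 7 is not — no integer solution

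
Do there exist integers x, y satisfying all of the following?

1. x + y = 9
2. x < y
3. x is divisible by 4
Yes

Take x = 0, y = 9. Substituting into each constraint:
  (1) 0 + 9 = 9 ✓
  (2) 0 < 9 ✓
  (3) 0 = 4 × 0, remainder 0 ✓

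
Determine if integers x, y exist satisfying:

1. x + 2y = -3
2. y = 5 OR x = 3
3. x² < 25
Yes

Take x = 3, y = -3. Substituting into each constraint:
  (1) 3 + 2(-3) = -3 ✓
  (2) x = 3, target 3 ✓ (second branch holds)
  (3) x² = (3)² = 9, and 9 < 25 ✓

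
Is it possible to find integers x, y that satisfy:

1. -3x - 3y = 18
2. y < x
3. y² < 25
Yes

Take x = -2, y = -4. Substituting into each constraint:
  (1) -3(-2) - 3(-4) = 18 ✓
  (2) -4 < -2 ✓
  (3) y² = (-4)² = 16, and 16 < 25 ✓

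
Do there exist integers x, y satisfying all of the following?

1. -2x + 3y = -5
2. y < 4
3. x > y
Yes

Take x = -2, y = -3. Substituting into each constraint:
  (1) -2(-2) + 3(-3) = -5 ✓
  (2) -3 < 4 ✓
  (3) -2 > -3 ✓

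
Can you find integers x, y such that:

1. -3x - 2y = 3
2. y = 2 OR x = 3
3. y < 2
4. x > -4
Yes

Take x = 3, y = -6. Substituting into each constraint:
  (1) -3(3) - 2(-6) = 3 ✓
  (2) x = 3, target 3 ✓ (second branch holds)
  (3) -6 < 2 ✓
  (4) 3 > -4 ✓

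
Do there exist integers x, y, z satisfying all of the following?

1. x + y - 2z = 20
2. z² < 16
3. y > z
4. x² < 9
Yes

Take x = 0, y = 24, z = 2. Substituting into each constraint:
  (1) 0 + 24 - 2(2) = 20 ✓
  (2) z² = (2)² = 4, and 4 < 16 ✓
  (3) 24 > 2 ✓
  (4) x² = (0)² = 0, and 0 < 9 ✓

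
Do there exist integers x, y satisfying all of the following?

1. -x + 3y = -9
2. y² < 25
Yes

Take x = 9, y = 0. Substituting into each constraint:
  (1) (-9) + 3(0) = -9 ✓
  (2) y² = (0)² = 0, and 0 < 25 ✓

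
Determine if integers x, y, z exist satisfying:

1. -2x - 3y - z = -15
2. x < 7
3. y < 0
Yes

Take x = 6, y = -1, z = 6. Substituting into each constraint:
  (1) -2(6) - 3(-1) + (-6) = -15 ✓
  (2) 6 < 7 ✓
  (3) -1 < 0 ✓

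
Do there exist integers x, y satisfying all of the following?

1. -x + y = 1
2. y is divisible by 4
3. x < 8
Yes

Take x = -1, y = 0. Substituting into each constraint:
  (1) 1 + 0 = 1 ✓
  (2) 0 = 4 × 0, remainder 0 ✓
  (3) -1 < 8 ✓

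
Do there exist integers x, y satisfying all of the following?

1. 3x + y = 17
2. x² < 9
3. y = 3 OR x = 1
Yes

Take x = 1, y = 14. Substituting into each constraint:
  (1) 3(1) + 14 = 17 ✓
  (2) x² = (1)² = 1, and 1 < 9 ✓
  (3) x = 1, target 1 ✓ (second branch holds)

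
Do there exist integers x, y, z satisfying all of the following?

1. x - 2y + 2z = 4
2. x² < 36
Yes

Take x = 0, y = -2, z = 0. Substituting into each constraint:
  (1) 0 - 2(-2) + 2(0) = 4 ✓
  (2) x² = (0)² = 0, and 0 < 36 ✓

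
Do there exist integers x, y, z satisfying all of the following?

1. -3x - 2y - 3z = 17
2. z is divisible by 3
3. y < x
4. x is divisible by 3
Yes

Take x = 0, y = -4, z = -3. Substituting into each constraint:
  (1) -3(0) - 2(-4) - 3(-3) = 17 ✓
  (2) -3 = 3 × -1, remainder 0 ✓
  (3) -4 < 0 ✓
  (4) 0 = 3 × 0, remainder 0 ✓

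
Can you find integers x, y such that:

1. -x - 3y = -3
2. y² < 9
Yes

Take x = 0, y = 1. Substituting into each constraint:
  (1) 0 - 3(1) = -3 ✓
  (2) y² = (1)² = 1, and 1 < 9 ✓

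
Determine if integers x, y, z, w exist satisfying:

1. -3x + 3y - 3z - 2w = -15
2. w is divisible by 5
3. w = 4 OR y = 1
Yes

Take x = 3, y = 1, z = -7, w = 15. Substituting into each constraint:
  (1) -3(3) + 3(1) - 3(-7) - 2(15) = -15 ✓
  (2) 15 = 5 × 3, remainder 0 ✓
  (3) y = 1, target 1 ✓ (second branch holds)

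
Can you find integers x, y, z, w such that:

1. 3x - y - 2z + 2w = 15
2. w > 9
Yes

Take x = -1, y = 0, z = 1, w = 10. Substituting into each constraint:
  (1) 3(-1) + 0 - 2(1) + 2(10) = 15 ✓
  (2) 10 > 9 ✓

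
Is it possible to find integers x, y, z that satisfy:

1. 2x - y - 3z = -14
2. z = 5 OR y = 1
Yes

Take x = -5, y = 1, z = 1. Substituting into each constraint:
  (1) 2(-5) + (-1) - 3(1) = -14 ✓
  (2) y = 1, target 1 ✓ (second branch holds)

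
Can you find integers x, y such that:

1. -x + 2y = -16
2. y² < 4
Yes

Take x = 16, y = 0. Substituting into each constraint:
  (1) (-16) + 2(0) = -16 ✓
  (2) y² = (0)² = 0, and 0 < 4 ✓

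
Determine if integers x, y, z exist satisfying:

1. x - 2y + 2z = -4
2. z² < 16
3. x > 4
Yes

Take x = 6, y = 5, z = 0. Substituting into each constraint:
  (1) 6 - 2(5) + 2(0) = -4 ✓
  (2) z² = (0)² = 0, and 0 < 16 ✓
  (3) 6 > 4 ✓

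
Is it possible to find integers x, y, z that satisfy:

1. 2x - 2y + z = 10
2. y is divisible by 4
Yes

Take x = 5, y = 0, z = 0. Substituting into each constraint:
  (1) 2(5) - 2(0) + 0 = 10 ✓
  (2) 0 = 4 × 0, remainder 0 ✓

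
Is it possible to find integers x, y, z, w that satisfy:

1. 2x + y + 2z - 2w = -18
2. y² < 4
Yes

Take x = 0, y = 0, z = 0, w = 9. Substituting into each constraint:
  (1) 2(0) + 0 + 2(0) - 2(9) = -18 ✓
  (2) y² = (0)² = 0, and 0 < 4 ✓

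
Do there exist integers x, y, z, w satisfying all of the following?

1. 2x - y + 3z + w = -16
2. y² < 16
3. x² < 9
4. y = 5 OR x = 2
Yes

Take x = 2, y = 2, z = -6, w = 0. Substituting into each constraint:
  (1) 2(2) + (-2) + 3(-6) + 0 = -16 ✓
  (2) y² = (2)² = 4, and 4 < 16 ✓
  (3) x² = (2)² = 4, and 4 < 9 ✓
  (4) x = 2, target 2 ✓ (second branch holds)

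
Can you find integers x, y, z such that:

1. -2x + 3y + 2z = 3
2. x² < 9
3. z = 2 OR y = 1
Yes

Take x = -1, y = -1, z = 2. Substituting into each constraint:
  (1) -2(-1) + 3(-1) + 2(2) = 3 ✓
  (2) x² = (-1)² = 1, and 1 < 9 ✓
  (3) z = 2, target 2 ✓ (first branch holds)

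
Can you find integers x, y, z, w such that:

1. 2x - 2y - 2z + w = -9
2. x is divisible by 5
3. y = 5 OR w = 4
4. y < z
Yes

Take x = 5, y = 5, z = 6, w = 3. Substituting into each constraint:
  (1) 2(5) - 2(5) - 2(6) + 3 = -9 ✓
  (2) 5 = 5 × 1, remainder 0 ✓
  (3) y = 5, target 5 ✓ (first branch holds)
  (4) 5 < 6 ✓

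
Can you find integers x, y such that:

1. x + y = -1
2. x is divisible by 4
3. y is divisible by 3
Yes

Take x = -4, y = 3. Substituting into each constraint:
  (1) (-4) + 3 = -1 ✓
  (2) -4 = 4 × -1, remainder 0 ✓
  (3) 3 = 3 × 1, remainder 0 ✓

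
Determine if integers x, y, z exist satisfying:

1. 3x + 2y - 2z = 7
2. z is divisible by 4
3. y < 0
Yes

Take x = 3, y = -1, z = 0. Substituting into each constraint:
  (1) 3(3) + 2(-1) - 2(0) = 7 ✓
  (2) 0 = 4 × 0, remainder 0 ✓
  (3) -1 < 0 ✓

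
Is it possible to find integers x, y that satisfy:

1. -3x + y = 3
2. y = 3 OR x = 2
Yes

Take x = 0, y = 3. Substituting into each constraint:
  (1) -3(0) + 3 = 3 ✓
  (2) y = 3, target 3 ✓ (first branch holds)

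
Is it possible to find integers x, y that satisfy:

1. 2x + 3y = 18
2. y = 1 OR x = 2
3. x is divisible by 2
No

A contradictory subset is {2x + 3y = 18, y = 1 OR x = 2}. No integer assignment can satisfy these jointly:

  - 2x + 3y = 18: is a linear equation tying the variables together
  - y = 1 OR x = 2: forces a choice: either y = 1 or x = 2

Split on the disjunction (y = 1 OR x = 2):
  • If y = 1: with y = 1, every remaining term of the linear equation is divisible by 2, so the left side is ≡ 0 (mod 2); but the right side 15 ≡ 1 (mod 2). No integers can satisfy it.
  • If x = 2: with x = 2, every remaining term of the linear equation is divisible by 3, so the left side is ≡ 0 (mod 3); but the right side 14 ≡ 2 (mod 3). No integers can satisfy it.
Both branches are infeasible, so the system has no integer solution.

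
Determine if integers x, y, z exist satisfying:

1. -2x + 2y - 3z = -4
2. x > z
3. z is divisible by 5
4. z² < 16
Yes

Take x = 1, y = -1, z = 0. Substituting into each constraint:
  (1) -2(1) + 2(-1) - 3(0) = -4 ✓
  (2) 1 > 0 ✓
  (3) 0 = 5 × 0, remainder 0 ✓
  (4) z² = (0)² = 0, and 0 < 16 ✓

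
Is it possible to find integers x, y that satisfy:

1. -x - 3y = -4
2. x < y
Yes

Take x = -2, y = 2. Substituting into each constraint:
  (1) 2 - 3(2) = -4 ✓
  (2) -2 < 2 ✓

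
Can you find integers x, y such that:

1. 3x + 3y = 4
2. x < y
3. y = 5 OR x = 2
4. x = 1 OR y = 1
No

Even the single constraint (3x + 3y = 4) is infeasible over the integers.

  - 3x + 3y = 4: every term on the left is divisible by 3, so the LHS ≡ 0 (mod 3), but the RHS 4 is not — no integer solution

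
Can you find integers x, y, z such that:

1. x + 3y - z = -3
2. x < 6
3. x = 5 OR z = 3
Yes

Take x = 5, y = -2, z = 2. Substituting into each constraint:
  (1) 5 + 3(-2) + (-2) = -3 ✓
  (2) 5 < 6 ✓
  (3) x = 5, target 5 ✓ (first branch holds)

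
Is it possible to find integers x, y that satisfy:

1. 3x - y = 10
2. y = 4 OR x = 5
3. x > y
No

The full constraint system is jointly infeasible over the integers. Each constraint and what it forces:

  - 3x - y = 10: is a linear equation tying the variables together
  - y = 4 OR x = 5: forces a choice: either y = 4 or x = 5
  - x > y: bounds one variable relative to another variable

Split on the disjunction (y = 4 OR x = 5):
  • If y = 4: with y = 4, every remaining term of the linear equation is divisible by 3, so the left side is ≡ 0 (mod 3); but the right side 14 ≡ 2 (mod 3). No integers can satisfy it.
  • If x = 5: the equation forces y = 5, giving (x, y) = (5, 5), which violates x > y.
Both branches are infeasible, so the system has no integer solution.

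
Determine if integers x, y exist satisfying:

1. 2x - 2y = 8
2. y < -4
Yes

Take x = -1, y = -5. Substituting into each constraint:
  (1) 2(-1) - 2(-5) = 8 ✓
  (2) -5 < -4 ✓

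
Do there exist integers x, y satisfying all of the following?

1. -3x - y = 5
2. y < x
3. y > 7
No

The full constraint system is jointly infeasible over the integers. Each constraint and what it forces:

  - -3x - y = 5: is a linear equation tying the variables together
  - y < x: bounds one variable relative to another variable
  - y > 7: bounds one variable relative to a constant

Propagating the comparison: x > y and y ≥ 8 give x ≥ 9. Range argument: with x ∈ [9, ∞], y ∈ [8, ∞], the left side of the equation is at most -35, but the right side is 5 > -35. No integer solution exists.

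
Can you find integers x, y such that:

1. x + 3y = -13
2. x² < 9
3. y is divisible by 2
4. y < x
Yes

Take x = -1, y = -4. Substituting into each constraint:
  (1) (-1) + 3(-4) = -13 ✓
  (2) x² = (-1)² = 1, and 1 < 9 ✓
  (3) -4 = 2 × -2, remainder 0 ✓
  (4) -4 < -1 ✓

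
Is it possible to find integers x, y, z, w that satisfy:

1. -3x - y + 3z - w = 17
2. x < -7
Yes

Take x = -8, y = 7, z = 0, w = 0. Substituting into each constraint:
  (1) -3(-8) + (-7) + 3(0) + 0 = 17 ✓
  (2) -8 < -7 ✓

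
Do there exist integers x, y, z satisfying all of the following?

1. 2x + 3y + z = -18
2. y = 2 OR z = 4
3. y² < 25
Yes

Take x = -11, y = 0, z = 4. Substituting into each constraint:
  (1) 2(-11) + 3(0) + 4 = -18 ✓
  (2) z = 4, target 4 ✓ (second branch holds)
  (3) y² = (0)² = 0, and 0 < 25 ✓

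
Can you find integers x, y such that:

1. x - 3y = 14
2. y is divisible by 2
Yes

Take x = 14, y = 0. Substituting into each constraint:
  (1) 14 - 3(0) = 14 ✓
  (2) 0 = 2 × 0, remainder 0 ✓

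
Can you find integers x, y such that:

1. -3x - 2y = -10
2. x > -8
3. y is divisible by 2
Yes

Take x = 2, y = 2. Substituting into each constraint:
  (1) -3(2) - 2(2) = -10 ✓
  (2) 2 > -8 ✓
  (3) 2 = 2 × 1, remainder 0 ✓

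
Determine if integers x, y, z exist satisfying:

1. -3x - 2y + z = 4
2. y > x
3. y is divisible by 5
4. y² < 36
Yes

Take x = -1, y = 0, z = 1. Substituting into each constraint:
  (1) -3(-1) - 2(0) + 1 = 4 ✓
  (2) 0 > -1 ✓
  (3) 0 = 5 × 0, remainder 0 ✓
  (4) y² = (0)² = 0, and 0 < 36 ✓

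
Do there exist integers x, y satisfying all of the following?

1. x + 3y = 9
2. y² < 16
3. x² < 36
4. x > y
Yes

Take x = 3, y = 2. Substituting into each constraint:
  (1) 3 + 3(2) = 9 ✓
  (2) y² = (2)² = 4, and 4 < 16 ✓
  (3) x² = (3)² = 9, and 9 < 36 ✓
  (4) 3 > 2 ✓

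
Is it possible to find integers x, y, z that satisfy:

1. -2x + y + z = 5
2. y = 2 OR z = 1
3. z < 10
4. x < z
Yes

Take x = -2, y = 2, z = -1. Substituting into each constraint:
  (1) -2(-2) + 2 + (-1) = 5 ✓
  (2) y = 2, target 2 ✓ (first branch holds)
  (3) -1 < 10 ✓
  (4) -2 < -1 ✓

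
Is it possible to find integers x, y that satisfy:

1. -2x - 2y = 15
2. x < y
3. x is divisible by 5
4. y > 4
No

Even the single constraint (-2x - 2y = 15) is infeasible over the integers.

  - -2x - 2y = 15: every term on the left is divisible by 2, so the LHS ≡ 0 (mod 2), but the RHS 15 is not — no integer solution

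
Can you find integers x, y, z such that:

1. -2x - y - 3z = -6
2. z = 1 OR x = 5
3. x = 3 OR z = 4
Yes

Take x = 5, y = -16, z = 4. Substituting into each constraint:
  (1) -2(5) + 16 - 3(4) = -6 ✓
  (2) x = 5, target 5 ✓ (second branch holds)
  (3) z = 4, target 4 ✓ (second branch holds)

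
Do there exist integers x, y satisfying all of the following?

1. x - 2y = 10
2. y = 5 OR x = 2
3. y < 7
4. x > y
Yes

Take x = 2, y = -4. Substituting into each constraint:
  (1) 2 - 2(-4) = 10 ✓
  (2) x = 2, target 2 ✓ (second branch holds)
  (3) -4 < 7 ✓
  (4) 2 > -4 ✓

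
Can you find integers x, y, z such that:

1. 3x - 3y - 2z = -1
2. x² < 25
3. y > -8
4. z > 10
Yes

Take x = 0, y = -7, z = 11. Substituting into each constraint:
  (1) 3(0) - 3(-7) - 2(11) = -1 ✓
  (2) x² = (0)² = 0, and 0 < 25 ✓
  (3) -7 > -8 ✓
  (4) 11 > 10 ✓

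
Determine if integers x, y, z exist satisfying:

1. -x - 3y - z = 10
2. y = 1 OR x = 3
Yes

Take x = -13, y = 1, z = 0. Substituting into each constraint:
  (1) 13 - 3(1) + 0 = 10 ✓
  (2) y = 1, target 1 ✓ (first branch holds)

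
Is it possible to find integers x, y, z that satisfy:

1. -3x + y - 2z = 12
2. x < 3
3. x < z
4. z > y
Yes

Take x = -5, y = 1, z = 2. Substituting into each constraint:
  (1) -3(-5) + 1 - 2(2) = 12 ✓
  (2) -5 < 3 ✓
  (3) -5 < 2 ✓
  (4) 2 > 1 ✓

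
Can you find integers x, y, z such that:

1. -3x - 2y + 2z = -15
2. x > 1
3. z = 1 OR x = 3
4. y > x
Yes

Take x = 3, y = 4, z = 1. Substituting into each constraint:
  (1) -3(3) - 2(4) + 2(1) = -15 ✓
  (2) 3 > 1 ✓
  (3) z = 1, target 1 ✓ (first branch holds)
  (4) 4 > 3 ✓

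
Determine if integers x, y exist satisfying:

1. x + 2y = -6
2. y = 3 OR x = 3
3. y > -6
Yes

Take x = -12, y = 3. Substituting into each constraint:
  (1) (-12) + 2(3) = -6 ✓
  (2) y = 3, target 3 ✓ (first branch holds)
  (3) 3 > -6 ✓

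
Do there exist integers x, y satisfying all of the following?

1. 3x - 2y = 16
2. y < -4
Yes

Take x = 0, y = -8. Substituting into each constraint:
  (1) 3(0) - 2(-8) = 16 ✓
  (2) -8 < -4 ✓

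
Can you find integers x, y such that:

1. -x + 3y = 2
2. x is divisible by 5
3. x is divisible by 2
Yes

Take x = -20, y = -6. Substituting into each constraint:
  (1) 20 + 3(-6) = 2 ✓
  (2) -20 = 5 × -4, remainder 0 ✓
  (3) -20 = 2 × -10, remainder 0 ✓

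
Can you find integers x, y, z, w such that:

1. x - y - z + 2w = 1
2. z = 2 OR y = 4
Yes

Take x = 0, y = 4, z = -5, w = 0. Substituting into each constraint:
  (1) 0 + (-4) + 5 + 2(0) = 1 ✓
  (2) y = 4, target 4 ✓ (second branch holds)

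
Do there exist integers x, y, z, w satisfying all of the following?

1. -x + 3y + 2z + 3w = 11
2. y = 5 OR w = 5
Yes

Take x = 0, y = 5, z = 1, w = -2. Substituting into each constraint:
  (1) 0 + 3(5) + 2(1) + 3(-2) = 11 ✓
  (2) y = 5, target 5 ✓ (first branch holds)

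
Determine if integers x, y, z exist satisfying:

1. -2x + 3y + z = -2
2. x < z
Yes

Take x = 0, y = -1, z = 1. Substituting into each constraint:
  (1) -2(0) + 3(-1) + 1 = -2 ✓
  (2) 0 < 1 ✓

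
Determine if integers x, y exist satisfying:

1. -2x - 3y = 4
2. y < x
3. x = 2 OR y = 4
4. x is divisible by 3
No

A contradictory subset is {-2x - 3y = 4, y < x, x = 2 OR y = 4}. No integer assignment can satisfy these jointly:

  - -2x - 3y = 4: is a linear equation tying the variables together
  - y < x: bounds one variable relative to another variable
  - x = 2 OR y = 4: forces a choice: either x = 2 or y = 4

Split on the disjunction (x = 2 OR y = 4):
  • If x = 2: with x = 2, every remaining term of the linear equation is divisible by 3, so the left side is ≡ 0 (mod 3); but the right side 8 ≡ 2 (mod 3). No integers can satisfy it.
  • If y = 4: the equation forces x = -8, giving (y, x) = (4, -8), which violates x > y.
Both branches are infeasible, so the system has no integer solution.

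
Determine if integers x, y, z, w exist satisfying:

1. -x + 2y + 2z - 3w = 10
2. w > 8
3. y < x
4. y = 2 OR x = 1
Yes

Take x = 3, y = 2, z = 18, w = 9. Substituting into each constraint:
  (1) (-3) + 2(2) + 2(18) - 3(9) = 10 ✓
  (2) 9 > 8 ✓
  (3) 2 < 3 ✓
  (4) y = 2, target 2 ✓ (first branch holds)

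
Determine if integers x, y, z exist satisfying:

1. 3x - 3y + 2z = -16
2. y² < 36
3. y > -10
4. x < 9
Yes

Take x = 0, y = 0, z = -8. Substituting into each constraint:
  (1) 3(0) - 3(0) + 2(-8) = -16 ✓
  (2) y² = (0)² = 0, and 0 < 36 ✓
  (3) 0 > -10 ✓
  (4) 0 < 9 ✓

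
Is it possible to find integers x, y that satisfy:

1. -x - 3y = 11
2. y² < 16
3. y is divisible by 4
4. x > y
No

The full constraint system is jointly infeasible over the integers. Each constraint and what it forces:

  - -x - 3y = 11: is a linear equation tying the variables together
  - y² < 16: restricts y to |y| ≤ 3
  - y is divisible by 4: restricts y to multiples of 4
  - x > y: bounds one variable relative to another variable

The bounds confine y to {0} with 4 | y. For each value, substitute into the equation:
  • y = 0: the equation forces x = -11, but x > y fails since -11 ≤ 0.
Every case fails, so no integer solution exists.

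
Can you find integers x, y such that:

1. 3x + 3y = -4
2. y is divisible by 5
No

Even the single constraint (3x + 3y = -4) is infeasible over the integers.

  - 3x + 3y = -4: every term on the left is divisible by 3, so the LHS ≡ 0 (mod 3), but the RHS -4 is not — no integer solution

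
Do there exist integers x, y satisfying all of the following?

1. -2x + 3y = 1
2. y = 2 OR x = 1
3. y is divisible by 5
No

The full constraint system is jointly infeasible over the integers. Each constraint and what it forces:

  - -2x + 3y = 1: is a linear equation tying the variables together
  - y = 2 OR x = 1: forces a choice: either y = 2 or x = 1
  - y is divisible by 5: restricts y to multiples of 5

Split on the disjunction (y = 2 OR x = 1):
  • If y = 2: this contradicts the divisibility constraint — 2 is not a multiple of 5.
  • If x = 1: with x = 1, writing y = 5y', every remaining term of the linear equation is divisible by 15, so the left side is ≡ 0 (mod 15); but the right side 3 ≡ 3 (mod 15). No integers can satisfy it.
Both branches are infeasible, so the system has no integer solution.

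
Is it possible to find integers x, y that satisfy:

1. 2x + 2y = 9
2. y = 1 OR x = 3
No

Even the single constraint (2x + 2y = 9) is infeasible over the integers.

  - 2x + 2y = 9: every term on the left is divisible by 2, so the LHS ≡ 0 (mod 2), but the RHS 9 is not — no integer solution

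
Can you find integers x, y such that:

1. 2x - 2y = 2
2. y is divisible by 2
Yes

Take x = 1, y = 0. Substituting into each constraint:
  (1) 2(1) - 2(0) = 2 ✓
  (2) 0 = 2 × 0, remainder 0 ✓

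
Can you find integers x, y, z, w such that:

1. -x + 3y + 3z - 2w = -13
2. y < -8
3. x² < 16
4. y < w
Yes

Take x = 0, y = -9, z = 6, w = 2. Substituting into each constraint:
  (1) 0 + 3(-9) + 3(6) - 2(2) = -13 ✓
  (2) -9 < -8 ✓
  (3) x² = (0)² = 0, and 0 < 16 ✓
  (4) -9 < 2 ✓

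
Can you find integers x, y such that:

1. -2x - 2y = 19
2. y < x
No

Even the single constraint (-2x - 2y = 19) is infeasible over the integers.

  - -2x - 2y = 19: every term on the left is divisible by 2, so the LHS ≡ 0 (mod 2), but the RHS 19 is not — no integer solution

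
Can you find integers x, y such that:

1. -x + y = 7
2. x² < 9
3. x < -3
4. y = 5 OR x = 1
No

A contradictory subset is {-x + y = 7, x < -3, y = 5 OR x = 1}. No integer assignment can satisfy these jointly:

  - -x + y = 7: is a linear equation tying the variables together
  - x < -3: bounds one variable relative to a constant
  - y = 5 OR x = 1: forces a choice: either y = 5 or x = 1

Split on the disjunction (y = 5 OR x = 1):
  • If y = 5: the equation forces x = -2, which contradicts the bound x ≤ -4.
  • If x = 1: this contradicts the bound x ≤ -4.
Both branches are infeasible, so the system has no integer solution.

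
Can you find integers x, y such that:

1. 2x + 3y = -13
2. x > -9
Yes

Take x = -8, y = 1. Substituting into each constraint:
  (1) 2(-8) + 3(1) = -13 ✓
  (2) -8 > -9 ✓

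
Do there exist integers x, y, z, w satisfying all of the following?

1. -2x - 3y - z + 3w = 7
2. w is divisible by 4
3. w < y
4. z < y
Yes

Take x = -7, y = 2, z = 1, w = 0. Substituting into each constraint:
  (1) -2(-7) - 3(2) + (-1) + 3(0) = 7 ✓
  (2) 0 = 4 × 0, remainder 0 ✓
  (3) 0 < 2 ✓
  (4) 1 < 2 ✓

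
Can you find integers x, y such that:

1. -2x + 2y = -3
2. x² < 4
No

Even the single constraint (-2x + 2y = -3) is infeasible over the integers.

  - -2x + 2y = -3: every term on the left is divisible by 2, so the LHS ≡ 0 (mod 2), but the RHS -3 is not — no integer solution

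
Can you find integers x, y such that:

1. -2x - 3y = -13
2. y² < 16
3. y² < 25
Yes

Take x = 2, y = 3. Substituting into each constraint:
  (1) -2(2) - 3(3) = -13 ✓
  (2) y² = (3)² = 9, and 9 < 16 ✓
  (3) y² = (3)² = 9, and 9 < 25 ✓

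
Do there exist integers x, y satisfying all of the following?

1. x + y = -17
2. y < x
Yes

Take x = -8, y = -9. Substituting into each constraint:
  (1) (-8) + (-9) = -17 ✓
  (2) -9 < -8 ✓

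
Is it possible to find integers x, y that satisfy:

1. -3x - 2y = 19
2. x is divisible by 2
No

The full constraint system is jointly infeasible over the integers. Each constraint and what it forces:

  - -3x - 2y = 19: is a linear equation tying the variables together
  - x is divisible by 2: restricts x to multiples of 2

Modular obstruction: writing x = 2x', every remaining term of the linear equation is divisible by 2, so the left side is ≡ 0 (mod 2); but the right side 19 ≡ 1 (mod 2). No integers can satisfy it.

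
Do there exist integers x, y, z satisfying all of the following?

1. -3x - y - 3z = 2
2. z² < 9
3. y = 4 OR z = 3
Yes

Take x = -4, y = 4, z = 2. Substituting into each constraint:
  (1) -3(-4) + (-4) - 3(2) = 2 ✓
  (2) z² = (2)² = 4, and 4 < 9 ✓
  (3) y = 4, target 4 ✓ (first branch holds)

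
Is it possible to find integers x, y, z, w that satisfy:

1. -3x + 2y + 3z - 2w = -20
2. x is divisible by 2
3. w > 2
Yes

Take x = 0, y = 0, z = 0, w = 10. Substituting into each constraint:
  (1) -3(0) + 2(0) + 3(0) - 2(10) = -20 ✓
  (2) 0 = 2 × 0, remainder 0 ✓
  (3) 10 > 2 ✓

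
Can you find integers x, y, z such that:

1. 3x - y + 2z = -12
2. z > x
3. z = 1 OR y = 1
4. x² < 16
Yes

Take x = -3, y = 1, z = -1. Substituting into each constraint:
  (1) 3(-3) + (-1) + 2(-1) = -12 ✓
  (2) -1 > -3 ✓
  (3) y = 1, target 1 ✓ (second branch holds)
  (4) x² = (-3)² = 9, and 9 < 16 ✓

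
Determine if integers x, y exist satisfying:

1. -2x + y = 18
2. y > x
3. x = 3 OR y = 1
Yes

Take x = 3, y = 24. Substituting into each constraint:
  (1) -2(3) + 24 = 18 ✓
  (2) 24 > 3 ✓
  (3) x = 3, target 3 ✓ (first branch holds)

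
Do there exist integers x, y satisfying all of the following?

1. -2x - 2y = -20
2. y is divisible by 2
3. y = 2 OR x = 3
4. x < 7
No

The full constraint system is jointly infeasible over the integers. Each constraint and what it forces:

  - -2x - 2y = -20: is a linear equation tying the variables together
  - y is divisible by 2: restricts y to multiples of 2
  - y = 2 OR x = 3: forces a choice: either y = 2 or x = 3
  - x < 7: bounds one variable relative to a constant

Split on the disjunction (y = 2 OR x = 3):
  • If y = 2: the equation forces x = 8, which contradicts the bound x ≤ 6.
  • If x = 3: with x = 3, writing y = 2y', every remaining term of the linear equation is divisible by 4, so the left side is ≡ 0 (mod 4); but the right side -14 ≡ 2 (mod 4). No integers can satisfy it.
Both branches are infeasible, so the system has no integer solution.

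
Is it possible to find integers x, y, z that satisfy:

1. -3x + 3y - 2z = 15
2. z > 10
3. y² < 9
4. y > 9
No

A contradictory subset is {y² < 9, y > 9}. No integer assignment can satisfy these jointly:

  - y² < 9: restricts y to |y| ≤ 2
  - y > 9: bounds one variable relative to a constant

Direct contradiction: the bounds on y require y ≥ 10 and y ≤ 2 simultaneously, which is empty.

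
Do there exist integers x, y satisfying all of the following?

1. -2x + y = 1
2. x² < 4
Yes

Take x = 0, y = 1. Substituting into each constraint:
  (1) -2(0) + 1 = 1 ✓
  (2) x² = (0)² = 0, and 0 < 4 ✓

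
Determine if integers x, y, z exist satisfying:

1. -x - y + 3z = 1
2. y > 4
Yes

Take x = -6, y = 5, z = 0. Substituting into each constraint:
  (1) 6 + (-5) + 3(0) = 1 ✓
  (2) 5 > 4 ✓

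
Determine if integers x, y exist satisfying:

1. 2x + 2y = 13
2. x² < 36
No

Even the single constraint (2x + 2y = 13) is infeasible over the integers.

  - 2x + 2y = 13: every term on the left is divisible by 2, so the LHS ≡ 0 (mod 2), but the RHS 13 is not — no integer solution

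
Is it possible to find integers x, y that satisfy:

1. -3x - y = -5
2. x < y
Yes

Take x = 1, y = 2. Substituting into each constraint:
  (1) -3(1) + (-2) = -5 ✓
  (2) 1 < 2 ✓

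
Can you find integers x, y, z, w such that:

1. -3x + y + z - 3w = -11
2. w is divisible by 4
Yes

Take x = 4, y = 1, z = 0, w = 0. Substituting into each constraint:
  (1) -3(4) + 1 + 0 - 3(0) = -11 ✓
  (2) 0 = 4 × 0, remainder 0 ✓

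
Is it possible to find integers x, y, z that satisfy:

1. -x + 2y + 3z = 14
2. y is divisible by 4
Yes

Take x = -14, y = 0, z = 0. Substituting into each constraint:
  (1) 14 + 2(0) + 3(0) = 14 ✓
  (2) 0 = 4 × 0, remainder 0 ✓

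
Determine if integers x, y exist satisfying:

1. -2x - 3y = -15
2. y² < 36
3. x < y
Yes

Take x = 0, y = 5. Substituting into each constraint:
  (1) -2(0) - 3(5) = -15 ✓
  (2) y² = (5)² = 25, and 25 < 36 ✓
  (3) 0 < 5 ✓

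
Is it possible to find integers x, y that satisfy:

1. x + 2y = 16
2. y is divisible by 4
Yes

Take x = 16, y = 0. Substituting into each constraint:
  (1) 16 + 2(0) = 16 ✓
  (2) 0 = 4 × 0, remainder 0 ✓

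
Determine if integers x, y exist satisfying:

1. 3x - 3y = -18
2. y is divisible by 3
Yes

Take x = -6, y = 0. Substituting into each constraint:
  (1) 3(-6) - 3(0) = -18 ✓
  (2) 0 = 3 × 0, remainder 0 ✓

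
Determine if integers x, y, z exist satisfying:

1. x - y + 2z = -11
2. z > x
Yes

Take x = 0, y = 13, z = 1. Substituting into each constraint:
  (1) 0 + (-13) + 2(1) = -11 ✓
  (2) 1 > 0 ✓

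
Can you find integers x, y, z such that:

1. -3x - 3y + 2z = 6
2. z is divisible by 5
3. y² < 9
Yes

Take x = 0, y = -2, z = 0. Substituting into each constraint:
  (1) -3(0) - 3(-2) + 2(0) = 6 ✓
  (2) 0 = 5 × 0, remainder 0 ✓
  (3) y² = (-2)² = 4, and 4 < 9 ✓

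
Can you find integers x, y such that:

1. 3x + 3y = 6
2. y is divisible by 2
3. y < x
Yes

Take x = 2, y = 0. Substituting into each constraint:
  (1) 3(2) + 3(0) = 6 ✓
  (2) 0 = 2 × 0, remainder 0 ✓
  (3) 0 < 2 ✓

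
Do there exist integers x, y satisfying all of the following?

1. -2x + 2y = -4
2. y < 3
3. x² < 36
Yes

Take x = 0, y = -2. Substituting into each constraint:
  (1) -2(0) + 2(-2) = -4 ✓
  (2) -2 < 3 ✓
  (3) x² = (0)² = 0, and 0 < 36 ✓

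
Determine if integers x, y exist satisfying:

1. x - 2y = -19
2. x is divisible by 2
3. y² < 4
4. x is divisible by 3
No

A contradictory subset is {x - 2y = -19, x is divisible by 2}. No integer assignment can satisfy these jointly:

  - x - 2y = -19: is a linear equation tying the variables together
  - x is divisible by 2: restricts x to multiples of 2

Modular obstruction: writing x = 2x', every remaining term of the linear equation is divisible by 2, so the left side is ≡ 0 (mod 2); but the right side -19 ≡ 1 (mod 2). No integers can satisfy it.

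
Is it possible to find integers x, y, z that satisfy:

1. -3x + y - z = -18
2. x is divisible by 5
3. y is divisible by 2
Yes

Take x = 0, y = 0, z = 18. Substituting into each constraint:
  (1) -3(0) + 0 + (-18) = -18 ✓
  (2) 0 = 5 × 0, remainder 0 ✓
  (3) 0 = 2 × 0, remainder 0 ✓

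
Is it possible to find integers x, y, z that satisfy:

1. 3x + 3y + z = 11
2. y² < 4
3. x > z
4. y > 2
No

A contradictory subset is {y² < 4, y > 2}. No integer assignment can satisfy these jointly:

  - y² < 4: restricts y to |y| ≤ 1
  - y > 2: bounds one variable relative to a constant

Direct contradiction: the bounds on y require y ≥ 3 and y ≤ 1 simultaneously, which is empty.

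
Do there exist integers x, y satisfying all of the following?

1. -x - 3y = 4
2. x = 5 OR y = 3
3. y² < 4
No

The full constraint system is jointly infeasible over the integers. Each constraint and what it forces:

  - -x - 3y = 4: is a linear equation tying the variables together
  - x = 5 OR y = 3: forces a choice: either x = 5 or y = 3
  - y² < 4: restricts y to |y| ≤ 1

Split on the disjunction (x = 5 OR y = 3):
  • If x = 5: the equation forces y = -3, but y² < 4 requires |y| ≤ 1.
  • If y = 3: this contradicts y² < 4, which requires |y| ≤ 1.
Both branches are infeasible, so the system has no integer solution.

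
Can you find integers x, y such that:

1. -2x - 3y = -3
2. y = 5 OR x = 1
Yes

Take x = -6, y = 5. Substituting into each constraint:
  (1) -2(-6) - 3(5) = -3 ✓
  (2) y = 5, target 5 ✓ (first branch holds)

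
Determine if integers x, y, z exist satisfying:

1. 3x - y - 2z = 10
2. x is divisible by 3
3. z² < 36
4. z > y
Yes

Take x = 0, y = -4, z = -3. Substituting into each constraint:
  (1) 3(0) + 4 - 2(-3) = 10 ✓
  (2) 0 = 3 × 0, remainder 0 ✓
  (3) z² = (-3)² = 9, and 9 < 36 ✓
  (4) -3 > -4 ✓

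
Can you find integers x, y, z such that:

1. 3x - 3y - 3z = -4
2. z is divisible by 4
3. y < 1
No

Even the single constraint (3x - 3y - 3z = -4) is infeasible over the integers.

  - 3x - 3y - 3z = -4: every term on the left is divisible by 3, so the LHS ≡ 0 (mod 3), but the RHS -4 is not — no integer solution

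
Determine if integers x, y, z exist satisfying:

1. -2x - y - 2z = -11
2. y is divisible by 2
No

The full constraint system is jointly infeasible over the integers. Each constraint and what it forces:

  - -2x - y - 2z = -11: is a linear equation tying the variables together
  - y is divisible by 2: restricts y to multiples of 2

Modular obstruction: writing y = 2y', every remaining term of the linear equation is divisible by 2, so the left side is ≡ 0 (mod 2); but the right side -11 ≡ 1 (mod 2). No integers can satisfy it.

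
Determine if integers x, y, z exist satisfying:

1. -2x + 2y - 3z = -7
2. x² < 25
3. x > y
Yes

Take x = 0, y = -2, z = 1. Substituting into each constraint:
  (1) -2(0) + 2(-2) - 3(1) = -7 ✓
  (2) x² = (0)² = 0, and 0 < 25 ✓
  (3) 0 > -2 ✓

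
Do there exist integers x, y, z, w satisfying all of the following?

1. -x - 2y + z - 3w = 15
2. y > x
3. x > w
Yes

Take x = 0, y = 1, z = 14, w = -1. Substituting into each constraint:
  (1) 0 - 2(1) + 14 - 3(-1) = 15 ✓
  (2) 1 > 0 ✓
  (3) 0 > -1 ✓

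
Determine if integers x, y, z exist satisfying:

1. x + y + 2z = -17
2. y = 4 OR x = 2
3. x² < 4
Yes

Take x = 1, y = 4, z = -11. Substituting into each constraint:
  (1) 1 + 4 + 2(-11) = -17 ✓
  (2) y = 4, target 4 ✓ (first branch holds)
  (3) x² = (1)² = 1, and 1 < 4 ✓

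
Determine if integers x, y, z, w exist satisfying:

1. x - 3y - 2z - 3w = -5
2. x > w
Yes

Take x = 1, y = 2, z = 0, w = 0. Substituting into each constraint:
  (1) 1 - 3(2) - 2(0) - 3(0) = -5 ✓
  (2) 1 > 0 ✓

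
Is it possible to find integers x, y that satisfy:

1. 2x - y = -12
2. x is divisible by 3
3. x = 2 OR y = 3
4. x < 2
No

A contradictory subset is {2x - y = -12, x = 2 OR y = 3, x < 2}. No integer assignment can satisfy these jointly:

  - 2x - y = -12: is a linear equation tying the variables together
  - x = 2 OR y = 3: forces a choice: either x = 2 or y = 3
  - x < 2: bounds one variable relative to a constant

Split on the disjunction (x = 2 OR y = 3):
  • If x = 2: this contradicts the bound x ≤ 1.
  • If y = 3: with y = 3, every remaining term of the linear equation is divisible by 2, so the left side is ≡ 0 (mod 2); but the right side -9 ≡ 1 (mod 2). No integers can satisfy it.
Both branches are infeasible, so the system has no integer solution.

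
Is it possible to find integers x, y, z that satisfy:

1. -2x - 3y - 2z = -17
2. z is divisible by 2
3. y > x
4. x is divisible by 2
Yes

Take x = 0, y = 7, z = -2. Substituting into each constraint:
  (1) -2(0) - 3(7) - 2(-2) = -17 ✓
  (2) -2 = 2 × -1, remainder 0 ✓
  (3) 7 > 0 ✓
  (4) 0 = 2 × 0, remainder 0 ✓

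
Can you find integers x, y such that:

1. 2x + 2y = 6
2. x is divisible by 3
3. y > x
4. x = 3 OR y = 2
No

The full constraint system is jointly infeasible over the integers. Each constraint and what it forces:

  - 2x + 2y = 6: is a linear equation tying the variables together
  - x is divisible by 3: restricts x to multiples of 3
  - y > x: bounds one variable relative to another variable
  - x = 3 OR y = 2: forces a choice: either x = 3 or y = 2

Split on the disjunction (x = 3 OR y = 2):
  • If x = 3: the equation forces y = 0, giving (x, y) = (3, 0), which violates y > x.
  • If y = 2: with y = 2, writing x = 3x', every remaining term of the linear equation is divisible by 6, so the left side is ≡ 0 (mod 6); but the right side 2 ≡ 2 (mod 6). No integers can satisfy it.
Both branches are infeasible, so the system has no integer solution.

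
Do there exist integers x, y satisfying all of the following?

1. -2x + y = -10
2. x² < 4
Yes

Take x = 0, y = -10. Substituting into each constraint:
  (1) -2(0) + (-10) = -10 ✓
  (2) x² = (0)² = 0, and 0 < 4 ✓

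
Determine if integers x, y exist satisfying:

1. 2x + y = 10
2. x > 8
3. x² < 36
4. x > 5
No

A contradictory subset is {x > 8, x² < 36}. No integer assignment can satisfy these jointly:

  - x > 8: bounds one variable relative to a constant
  - x² < 36: restricts x to |x| ≤ 5

Direct contradiction: the bounds on x require x ≥ 9 and x ≤ 5 simultaneously, which is empty.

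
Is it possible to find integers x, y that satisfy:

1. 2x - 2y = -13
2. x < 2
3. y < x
No

Even the single constraint (2x - 2y = -13) is infeasible over the integers.

  - 2x - 2y = -13: every term on the left is divisible by 2, so the LHS ≡ 0 (mod 2), but the RHS -13 is not — no integer solution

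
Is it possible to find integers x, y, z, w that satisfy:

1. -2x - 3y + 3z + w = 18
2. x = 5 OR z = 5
Yes

Take x = 5, y = 0, z = 0, w = 28. Substituting into each constraint:
  (1) -2(5) - 3(0) + 3(0) + 28 = 18 ✓
  (2) x = 5, target 5 ✓ (first branch holds)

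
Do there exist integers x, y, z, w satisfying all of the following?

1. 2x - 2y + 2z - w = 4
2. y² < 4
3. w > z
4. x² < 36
Yes

Take x = 0, y = 0, z = 5, w = 6. Substituting into each constraint:
  (1) 2(0) - 2(0) + 2(5) + (-6) = 4 ✓
  (2) y² = (0)² = 0, and 0 < 4 ✓
  (3) 6 > 5 ✓
  (4) x² = (0)² = 0, and 0 < 36 ✓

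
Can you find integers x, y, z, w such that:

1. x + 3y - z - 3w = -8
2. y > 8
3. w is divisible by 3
Yes

Take x = -35, y = 9, z = 0, w = 0. Substituting into each constraint:
  (1) (-35) + 3(9) + 0 - 3(0) = -8 ✓
  (2) 9 > 8 ✓
  (3) 0 = 3 × 0, remainder 0 ✓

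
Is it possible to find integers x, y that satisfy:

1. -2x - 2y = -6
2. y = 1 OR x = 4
Yes

Take x = 2, y = 1. Substituting into each constraint:
  (1) -2(2) - 2(1) = -6 ✓
  (2) y = 1, target 1 ✓ (first branch holds)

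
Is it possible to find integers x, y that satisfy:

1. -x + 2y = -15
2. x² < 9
Yes

Take x = 1, y = -7. Substituting into each constraint:
  (1) (-1) + 2(-7) = -15 ✓
  (2) x² = (1)² = 1, and 1 < 9 ✓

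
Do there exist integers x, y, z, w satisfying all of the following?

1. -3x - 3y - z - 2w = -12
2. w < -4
Yes

Take x = 8, y = 0, z = 0, w = -6. Substituting into each constraint:
  (1) -3(8) - 3(0) + 0 - 2(-6) = -12 ✓
  (2) -6 < -4 ✓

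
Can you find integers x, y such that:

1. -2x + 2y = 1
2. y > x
No

Even the single constraint (-2x + 2y = 1) is infeasible over the integers.

  - -2x + 2y = 1: every term on the left is divisible by 2, so the LHS ≡ 0 (mod 2), but the RHS 1 is not — no integer solution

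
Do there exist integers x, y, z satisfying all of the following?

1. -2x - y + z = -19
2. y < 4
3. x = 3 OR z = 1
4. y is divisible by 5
Yes

Take x = 10, y = 0, z = 1. Substituting into each constraint:
  (1) -2(10) + 0 + 1 = -19 ✓
  (2) 0 < 4 ✓
  (3) z = 1, target 1 ✓ (second branch holds)
  (4) 0 = 5 × 0, remainder 0 ✓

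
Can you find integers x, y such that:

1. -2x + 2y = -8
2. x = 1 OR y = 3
Yes

Take x = 1, y = -3. Substituting into each constraint:
  (1) -2(1) + 2(-3) = -8 ✓
  (2) x = 1, target 1 ✓ (first branch holds)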